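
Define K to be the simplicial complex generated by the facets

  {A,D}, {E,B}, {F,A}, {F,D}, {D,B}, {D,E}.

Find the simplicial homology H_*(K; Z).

K has 5 vertices, 6 edges.
rank ∂_0 = 0, rank ∂_1 = 4 ⇒ b_0 = 5 − 0 − 4 = 1; all invariant factors of ∂_1 are 1 so no torsion. So H_0 = Z.
rank ∂_1 = 4, rank ∂_2 = 0 ⇒ b_1 = 6 − 4 − 0 = 2. So H_1 = Z^2.

H_0 ≅ Z,  H_1 ≅ Z^2.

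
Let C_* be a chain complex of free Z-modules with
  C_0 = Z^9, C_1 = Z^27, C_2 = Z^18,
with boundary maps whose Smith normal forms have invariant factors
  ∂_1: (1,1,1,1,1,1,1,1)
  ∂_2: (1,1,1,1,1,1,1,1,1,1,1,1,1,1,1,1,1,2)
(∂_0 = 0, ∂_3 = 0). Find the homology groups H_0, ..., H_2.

H_0 = Z,  H_1 = Z ⊕ Z/2,  H_2 = 0.

H_0: b_0 = 9 − 0 − 8 = 1; torsion from ∂_1 factors > 1: none. So H_0 = Z.
H_1: b_1 = 27 − 8 − 18 = 1; torsion from ∂_2 factors > 1: [2]. So H_1 = Z ⊕ Z/2.
H_2: b_2 = 18 − 18 − 0 = 0; torsion from ∂_3 factors > 1: none. So H_2 = 0.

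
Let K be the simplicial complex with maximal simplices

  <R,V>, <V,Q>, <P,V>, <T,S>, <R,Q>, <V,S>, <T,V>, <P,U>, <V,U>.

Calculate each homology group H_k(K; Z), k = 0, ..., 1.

We work with the vertex ordering P < Q < R < S < T < U < V. The simplices of K, each written with vertices in increasing order, are:

  0-simplices (7): P, Q, R, S, T, U, V
  1-simplices (9): PU, PV, QR, QV, RV, ST, SV, TV, UV

giving chain groups C_0 ≅ Z^7, C_1 ≅ Z^9.

Boundary ∂_1: C_1 → C_0 sends each edge [p,q] (with p < q) to q − p. For instance
  ∂TV = V − T.
As a 7×9 matrix over Z this has rank 6, with invariant factors (1,1,1,1,1,1).

From H_k ≅ ker(∂_k) / im(∂_{k+1}) we obtain:

  H_0: rank C_0 − rank ∂_1 = 7 − 6 = 1, and the invariant factors of ∂_1 are all 1, so H_0 ≅ Z.
  H_1: rank ker ∂_1 − rank ∂_2 = (9 − 6) − 0 = 3, and there is no ∂_2, so H_1 ≅ Z^3.

H_0 = Z,  H_1 = Z^3.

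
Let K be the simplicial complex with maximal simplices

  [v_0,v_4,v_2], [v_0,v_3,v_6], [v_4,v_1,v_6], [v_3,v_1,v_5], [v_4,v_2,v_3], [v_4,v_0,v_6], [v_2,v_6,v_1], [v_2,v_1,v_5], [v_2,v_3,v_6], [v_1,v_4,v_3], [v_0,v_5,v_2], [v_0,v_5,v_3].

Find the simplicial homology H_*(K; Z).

Order the vertices as v_0 < v_1 < v_2 < v_3 < v_4 < v_5 < v_6. Listing each simplex with vertices in this order, K has dimension 2 with simplices:

  0-simplices (7): [v_0], [v_1], [v_2], [v_3], [v_4], [v_5], [v_6]
  1-simplices (18): (18 of them)
  2-simplices (12): (12 of them)

Hence C_0 ≅ Z^7, C_1 ≅ Z^18, C_2 ≅ Z^12.

The boundary map ∂_1: C_1 → C_0 is given by ∂[p,q] = [q] − [p].
This gives a 7×18 integer matrix of rank 6; reducing to Smith normal form yields diagonal entries (1,1,1,1,1,1).

Boundary ∂_2: C_2 → C_1 maps a triangle to the signed sum of its edges. For instance
  ∂[v_1,v_3,v_5] = [v_3,v_5] − [v_1,v_5] + [v_1,v_3],
  ∂[v_1,v_2,v_5] = [v_2,v_5] − [v_1,v_5] + [v_1,v_2].
The resulting 18×12 matrix has rank 12, and its Smith normal form has invariant factors (1,1,1,1,1,1,1,1,1,1,1,2).

Computing H_k = (kernel of ∂_k) / (image of ∂_{k+1}):

  H_0: rank C_0 − rank ∂_1 = 7 − 6 = 1, and the invariant factors of ∂_1 are all 1, so H_0 = Z.
  H_1: rank ker ∂_1 − rank ∂_2 = (18 − 6) − 12 = 0, and ∂_2 has invariant factor 2 > 1, so H_1 = Z/2Z.
  H_2: rank ker ∂_2 − rank ∂_3 = (12 − 12) − 0 = 0, and there is no ∂_3, so H_2 = 0.

H_0 ≅ Z,  H_1 ≅ Z/2Z,  H_2 = 0.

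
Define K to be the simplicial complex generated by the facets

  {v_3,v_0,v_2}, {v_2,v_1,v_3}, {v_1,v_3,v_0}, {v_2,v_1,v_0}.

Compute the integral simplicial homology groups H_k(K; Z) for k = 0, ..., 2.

H_0 ≅ Z,  H_1 = 0,  H_2 ≅ Z.

Fix the vertex order v_0 < v_1 < v_2 < v_3 and write every simplex with vertices in increasing order. Then dim K = 2 and the simplices of K are:

  0-simplices (4): [v_0], [v_1], [v_2], [v_3]
  1-simplices (6): [v_0,v_1], [v_0,v_2], [v_0,v_3], [v_1,v_2], [v_1,v_3], [v_2,v_3]
  2-simplices (4): [v_0,v_1,v_2], [v_0,v_1,v_3], [v_0,v_2,v_3], [v_1,v_2,v_3]

Hence C_0 ≅ Z^4, C_1 ≅ Z^6, C_2 ≅ Z^4.

∂_1: C_1 → C_0 maps an edge to its endpoints' difference, ∂[p,q] = q − p. For instance
  ∂[v_1,v_3] = [v_3] − [v_1].
The resulting 4×6 matrix has rank 3, and its Smith normal form has invariant factors (1,1,1).

Boundary ∂_2: C_2 → C_1 acts by ∂[p,q,r] = [q,r] − [p,r] + [p,q]. For instance
  ∂[v_1,v_2,v_3] = [v_2,v_3] − [v_1,v_3] + [v_1,v_2],
  ∂[v_0,v_1,v_2] = [v_1,v_2] − [v_0,v_2] + [v_0,v_1].
This gives a 6×4 integer matrix of rank 3; reducing to Smith normal form yields diagonal entries (1,1,1).

Reading off H_k = ker ∂_k / im ∂_{k+1}:

  H_0: rank C_0 − rank ∂_1 = 4 − 3 = 1, and the invariant factors of ∂_1 are all 1, so H_0 ≅ Z.
  H_1: rank ker ∂_1 − rank ∂_2 = (6 − 3) − 3 = 0, and the invariant factors of ∂_2 are all 1, so H_1 ≅ 0.
  H_2: rank ker ∂_2 − rank ∂_3 = (4 − 3) − 0 = 1, and there is no ∂_3, so H_2 ≅ Z.

As a check, the Euler characteristic is 4 − 6 + 4 = 2, which agrees with 1 − 0 + 1 = 2.
(K is a triangulation of the 2-sphere S^2.)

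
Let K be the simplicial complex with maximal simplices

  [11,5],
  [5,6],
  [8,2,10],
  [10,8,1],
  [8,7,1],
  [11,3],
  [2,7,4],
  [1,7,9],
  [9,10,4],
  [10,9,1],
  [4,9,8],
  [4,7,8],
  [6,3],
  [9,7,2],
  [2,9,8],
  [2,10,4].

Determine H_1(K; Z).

Fix the vertex order 1 < 2 < 3 < 4 < 5 < 6 < 7 < 8 < 9 < 10 < 11 and write every simplex with vertices in increasing order. Then dim K = 2 and the simplices of K are:

  0-simplices (11): [1], [2], [3], [4], [5], [6], [7], [8], [9], [10], [11]
  1-simplices (22): [1,7], [1,8], [1,9], [1,10], [2,4], [2,7], [2,8], [2,9], [2,10], [3,6], [3,11], [4,7], [4,8], [4,9], [4,10], [5,6], [5,11], [7,8], [7,9], [8,9], [8,10], [9,10]
  2-simplices (12): [1,7,8], [1,7,9], [1,8,10], [1,9,10], [2,4,7], [2,4,10], [2,7,9], [2,8,9], [2,8,10], [4,7,8], [4,8,9], [4,9,10]

so the chain groups are C_0 ≅ Z^11, C_1 ≅ Z^22, C_2 ≅ Z^12.

Boundary ∂_1: C_1 → C_0 maps an edge to its endpoints' difference, ∂[p,q] = q − p.
This gives a 11×22 integer matrix of rank 9; reducing to Smith normal form yields diagonal entries (1,1,1,1,1,1,1,1,1).

The boundary map ∂_2: C_2 → C_1 maps a triangle to the signed sum of its edges. For instance
  ∂[2,4,7] = [4,7] − [2,7] + [2,4],
  ∂[2,4,10] = [4,10] − [2,10] + [2,4].
As a 22×12 matrix over Z this has rank 12, with invariant factors (1,1,1,1,1,1,1,1,1,1,1,2).

Now H_k = ker ∂_k / im ∂_{k+1}, so:

  H_1: rank ker ∂_1 − rank ∂_2 = (22 − 9) − 12 = 1, and ∂_2 has invariant factor 2 > 1, so H_1 = Z ⊕ Z/2.

H_1 = Z ⊕ Z/2.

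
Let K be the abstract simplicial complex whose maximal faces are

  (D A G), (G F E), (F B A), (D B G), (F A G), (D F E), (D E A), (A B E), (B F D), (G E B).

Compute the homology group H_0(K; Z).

H_0 ≅ Z.

K has 6 vertices, 15 edges, 10 triangles.
rank ∂_0 = 0, rank ∂_1 = 5 ⇒ b_0 = 6 − 0 − 5 = 1; all invariant factors of ∂_1 are 1 so no torsion. So H_0 = Z.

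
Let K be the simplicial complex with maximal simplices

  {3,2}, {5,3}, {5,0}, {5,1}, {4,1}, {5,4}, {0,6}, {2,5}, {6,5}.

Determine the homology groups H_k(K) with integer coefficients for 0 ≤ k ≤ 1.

H_0 ≅ Z,  H_1 ≅ Z^3.

Order the vertices as 0 < 1 < 2 < 3 < 4 < 5 < 6. Listing each simplex with vertices in this order, K has dimension 1 with simplices:

  0-simplices (7): [0], [1], [2], [3], [4], [5], [6]
  1-simplices (9): [0,5], [0,6], [1,4], [1,5], [2,3], [2,5], [3,5], [4,5], [5,6]

giving chain groups C_0 ≅ Z^7, C_1 ≅ Z^9.

Boundary ∂_1: C_1 → C_0 is given by ∂[p,q] = [q] − [p]. For instance
  ∂[0,5] = [5] − [0].
This gives a 7×9 integer matrix of rank 6; reducing to Smith normal form yields diagonal entries (1,1,1,1,1,1).

Reading off H_k = ker ∂_k / im ∂_{k+1}:

  H_0: rank C_0 − rank ∂_1 = 7 − 6 = 1, and the invariant factors of ∂_1 are all 1, so H_0 ≅ Z.
  H_1: rank ker ∂_1 − rank ∂_2 = (9 − 6) − 0 = 3, and there is no ∂_2, so H_1 ≅ Z^3.

As a check, the Euler characteristic is 7 − 9 = -2, which agrees with 1 − 3 = -2.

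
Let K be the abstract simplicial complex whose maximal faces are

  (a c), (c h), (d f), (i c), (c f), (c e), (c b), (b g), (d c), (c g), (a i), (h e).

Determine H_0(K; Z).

H_0 ≅ Z.

Take the total order a < b < c < d < e < f < g < h < i on the vertex set. Then K (dimension 1) consists of the simplices:

  0-simplices (9): a, b, c, d, e, f, g, h, i
  1-simplices (12): ac, ai, bc, bg, cd, ce, cf, cg, ch, ci, df, eh

giving chain groups C_0 ≅ Z^9, C_1 ≅ Z^12.

Boundary ∂_1: C_1 → C_0 is given by ∂[p,q] = [q] − [p].
The 9×12 boundary matrix has rank 8 and Smith normal form diag(1,1,1,1,1,1,1,1).

Reading off H_k = ker ∂_k / im ∂_{k+1}:

  H_0: rank C_0 − rank ∂_1 = 9 − 8 = 1, and the invariant factors of ∂_1 are all 1, so H_0 = Z.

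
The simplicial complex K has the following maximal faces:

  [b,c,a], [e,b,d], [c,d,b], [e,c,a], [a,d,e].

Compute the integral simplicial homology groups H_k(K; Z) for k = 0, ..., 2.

Order the vertices as a < b < c < d < e. Listing each simplex with vertices in this order, K has dimension 2 with simplices:

  0-simplices (5): a, b, c, d, e
  1-simplices (10): ab, ac, ad, ae, bc, bd, be, cd, ce, de
  2-simplices (5): abc, ace, ade, bcd, bde

giving chain groups C_0 ≅ Z^5, C_1 ≅ Z^10, C_2 ≅ Z^5.

Boundary ∂_1: C_1 → C_0 sends each edge [p,q] (with p < q) to q − p. For instance
  ∂ab = b − a.
The resulting 5×10 matrix has rank 4, and its Smith normal form has invariant factors (1,1,1,1).

Boundary ∂_2: C_2 → C_1 acts by ∂[p,q,r] = [q,r] − [p,r] + [p,q]. For instance
  ∂ace = ce − ae + ac,
  ∂bde = de − be + bd.
The resulting 10×5 matrix has rank 5, and its Smith normal form has invariant factors (1,1,1,1,1).

Computing H_k = (kernel of ∂_k) / (image of ∂_{k+1}):

  H_0: rank C_0 − rank ∂_1 = 5 − 4 = 1, and the invariant factors of ∂_1 are all 1, so H_0 = Z.
  H_1: rank ker ∂_1 − rank ∂_2 = (10 − 4) − 5 = 1, and the invariant factors of ∂_2 are all 1, so H_1 = Z.
  H_2: rank ker ∂_2 − rank ∂_3 = (5 − 5) − 0 = 0, and there is no ∂_3, so H_2 = 0.

As a check, the Euler characteristic is 5 − 10 + 5 = 0, which agrees with 1 − 1 + 0 = 0.

H_0 ≅ Z,  H_1 ≅ Z,  H_2 = 0.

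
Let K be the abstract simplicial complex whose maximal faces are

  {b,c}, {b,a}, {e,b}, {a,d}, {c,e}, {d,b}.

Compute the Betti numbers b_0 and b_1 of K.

b_0 = 1, b_1 = 2.

Fix the vertex order a < b < c < d < e and write every simplex with vertices in increasing order. Then dim K = 1 and the simplices of K are:

  0-simplices (5): a, b, c, d, e
  1-simplices (6): ab, ad, bc, bd, be, ce

Hence C_0 ≅ Z^5, C_1 ≅ Z^6.

Boundary ∂_1: C_1 → C_0 maps an edge to its endpoints' difference, ∂[p,q] = q − p. For instance
  ∂ce = e − c.
The resulting 5×6 matrix has rank 4, and its Smith normal form has invariant factors (1,1,1,1).

Reading off H_k = ker ∂_k / im ∂_{k+1}:

  H_0: rank C_0 − rank ∂_1 = 5 − 4 = 1, and the invariant factors of ∂_1 are all 1, so H_0 ≅ Z.
  H_1: rank ker ∂_1 − rank ∂_2 = (6 − 4) − 0 = 2, and there is no ∂_2, so H_1 ≅ Z^2.

Hence the Betti numbers are b_0 = 1, b_1 = 2.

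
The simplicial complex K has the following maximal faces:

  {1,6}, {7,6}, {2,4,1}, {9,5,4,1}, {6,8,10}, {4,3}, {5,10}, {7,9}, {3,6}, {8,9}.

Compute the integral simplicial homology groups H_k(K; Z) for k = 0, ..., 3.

H_0 = Z,  H_1 = Z^4,  H_2 = 0,  H_3 = 0.

K has 10 vertices, 18 edges, 6 triangles, 1 3-simplex.
rank ∂_0 = 0, rank ∂_1 = 9 ⇒ b_0 = 10 − 0 − 9 = 1; all invariant factors of ∂_1 are 1 so no torsion. So H_0 = Z.
rank ∂_1 = 9, rank ∂_2 = 5 ⇒ b_1 = 18 − 9 − 5 = 4; all invariant factors of ∂_2 are 1 so no torsion. So H_1 = Z^4.
rank ∂_2 = 5, rank ∂_3 = 1 ⇒ b_2 = 6 − 5 − 1 = 0; all invariant factors of ∂_3 are 1 so no torsion. So H_2 = 0.
rank ∂_3 = 1, rank ∂_4 = 0 ⇒ b_3 = 1 − 1 − 0 = 0. So H_3 = 0.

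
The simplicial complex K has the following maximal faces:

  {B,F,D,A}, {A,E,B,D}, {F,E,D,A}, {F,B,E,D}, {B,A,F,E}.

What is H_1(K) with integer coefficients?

K has 5 vertices, 10 edges, 10 triangles, 5 3-simplices.
rank ∂_1 = 4, rank ∂_2 = 6 ⇒ b_1 = 10 − 4 − 6 = 0; all invariant factors of ∂_2 are 1 so no torsion. So H_1 = 0.

H_1 ≅ 0.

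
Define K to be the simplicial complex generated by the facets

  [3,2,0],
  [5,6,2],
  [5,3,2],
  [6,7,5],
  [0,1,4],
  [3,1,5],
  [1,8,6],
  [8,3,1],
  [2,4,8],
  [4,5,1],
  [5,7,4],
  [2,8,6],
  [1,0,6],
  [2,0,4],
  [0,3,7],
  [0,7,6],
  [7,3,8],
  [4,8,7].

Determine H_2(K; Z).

Fix the vertex order 0 < 1 < 2 < 3 < 4 < 5 < 6 < 7 < 8 and write every simplex with vertices in increasing order. Then dim K = 2 and the simplices of K are:

  0-simplices (9): [0], [1], [2], [3], [4], [5], [6], [7], [8]
  1-simplices (27): (27 of them)
  2-simplices (18): [0,1,4], [0,1,6], [0,2,3], [0,2,4], [0,3,7], [0,6,7], [1,3,5], [1,3,8], [1,4,5], [1,6,8], [2,3,5], [2,4,8], [2,5,6], [2,6,8], [3,7,8], [4,5,7], [4,7,8], [5,6,7]

giving chain groups C_0 ≅ Z^9, C_1 ≅ Z^27, C_2 ≅ Z^18.

∂_1: C_1 → C_0 sends each edge [p,q] (with p < q) to q − p. For instance
  ∂[3,8] = [8] − [3].
As a 9×27 matrix over Z this has rank 8, with invariant factors (1,1,1,1,1,1,1,1).

The boundary map ∂_2: C_2 → C_1 acts by ∂[p,q,r] = [q,r] − [p,r] + [p,q]. For instance
  ∂[4,5,7] = [5,7] − [4,7] + [4,5],
  ∂[3,7,8] = [7,8] − [3,8] + [3,7].
This gives a 27×18 integer matrix of rank 17; reducing to Smith normal form yields diagonal entries (1,1,1,1,1,1,1,1,1,1,1,1,1,1,1,1,1).

Computing H_k = (kernel of ∂_k) / (image of ∂_{k+1}):

  H_2: rank ker ∂_2 − rank ∂_3 = (18 − 17) − 0 = 1, and there is no ∂_3, so H_2 ≅ Z.

H_2 ≅ Z.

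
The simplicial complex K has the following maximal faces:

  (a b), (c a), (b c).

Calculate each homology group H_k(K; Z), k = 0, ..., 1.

H_0 = Z,  H_1 = Z.

K has 3 vertices, 3 edges.
rank ∂_0 = 0, rank ∂_1 = 2 ⇒ b_0 = 3 − 0 − 2 = 1; all invariant factors of ∂_1 are 1 so no torsion. So H_0 ≅ Z.
rank ∂_1 = 2, rank ∂_2 = 0 ⇒ b_1 = 3 − 2 − 0 = 1. So H_1 ≅ Z.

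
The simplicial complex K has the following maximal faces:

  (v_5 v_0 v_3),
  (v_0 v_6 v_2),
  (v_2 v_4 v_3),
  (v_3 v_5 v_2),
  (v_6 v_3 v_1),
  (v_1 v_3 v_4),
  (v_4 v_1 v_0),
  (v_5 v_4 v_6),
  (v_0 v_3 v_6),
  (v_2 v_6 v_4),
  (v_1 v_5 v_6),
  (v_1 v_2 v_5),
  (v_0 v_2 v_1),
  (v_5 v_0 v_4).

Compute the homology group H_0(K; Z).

Take the total order v_0 < v_1 < v_2 < v_3 < v_4 < v_5 < v_6 on the vertex set. Then K (dimension 2) consists of the simplices:

  0-simplices (7): [v_0], [v_1], [v_2], [v_3], [v_4], [v_5], [v_6]
  1-simplices (21): (21 of them)
  2-simplices (14): (14 of them)

giving chain groups C_0 ≅ Z^7, C_1 ≅ Z^21, C_2 ≅ Z^14.

∂_1: C_1 → C_0 maps an edge to its endpoints' difference, ∂[p,q] = q − p.
The 7×21 boundary matrix has rank 6 and Smith normal form diag(1,1,1,1,1,1).

The boundary map ∂_2: C_2 → C_1 sends each 2-simplex [p,q,r] to [q,r] − [p,r] + [p,q]. For instance
  ∂[v_2,v_3,v_5] = [v_3,v_5] − [v_2,v_5] + [v_2,v_3],
  ∂[v_1,v_5,v_6] = [v_5,v_6] − [v_1,v_6] + [v_1,v_5].
The resulting 21×14 matrix has rank 13, and its Smith normal form has invariant factors (1,1,1,1,1,1,1,1,1,1,1,1,1).

Computing H_k = (kernel of ∂_k) / (image of ∂_{k+1}):

  H_0: rank C_0 − rank ∂_1 = 7 − 6 = 1, and the invariant factors of ∂_1 are all 1, so H_0 = Z.

(K is a triangulation of the torus T^2.)

H_0 = Z.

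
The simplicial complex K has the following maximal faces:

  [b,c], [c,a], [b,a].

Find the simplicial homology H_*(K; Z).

H_0 ≅ Z,  H_1 ≅ Z.

Order the vertices as a < b < c. Listing each simplex with vertices in this order, K has dimension 1 with simplices:

  0-simplices (3): a, b, c
  1-simplices (3): ab, ac, bc

so the chain groups are C_0 ≅ Z^3, C_1 ≅ Z^3.

∂_1: C_1 → C_0 sends each edge [p,q] (with p < q) to q − p.
The resulting 3×3 matrix has rank 2, and its Smith normal form has invariant factors (1,1).

Now H_k = ker ∂_k / im ∂_{k+1}, so:

  H_0: rank C_0 − rank ∂_1 = 3 − 2 = 1, and the invariant factors of ∂_1 are all 1, so H_0 = Z.
  H_1: rank ker ∂_1 − rank ∂_2 = (3 − 2) − 0 = 1, and there is no ∂_2, so H_1 = Z.

(K is a triangulation of the circle S^1.)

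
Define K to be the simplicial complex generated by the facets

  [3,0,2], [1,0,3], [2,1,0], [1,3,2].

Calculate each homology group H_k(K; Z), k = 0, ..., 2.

Fix the vertex order 0 < 1 < 2 < 3 and write every simplex with vertices in increasing order. Then dim K = 2 and the simplices of K are:

  0-simplices (4): [0], [1], [2], [3]
  1-simplices (6): [0,1], [0,2], [0,3], [1,2], [1,3], [2,3]
  2-simplices (4): [0,1,2], [0,1,3], [0,2,3], [1,2,3]

Hence C_0 ≅ Z^4, C_1 ≅ Z^6, C_2 ≅ Z^4.

The boundary map ∂_1: C_1 → C_0 is given by ∂[p,q] = [q] − [p]. For instance
  ∂[1,2] = [2] − [1].
This gives a 4×6 integer matrix of rank 3; reducing to Smith normal form yields diagonal entries (1,1,1).

Boundary ∂_2: C_2 → C_1 acts by ∂[p,q,r] = [q,r] − [p,r] + [p,q]. For instance
  ∂[0,1,2] = [1,2] − [0,2] + [0,1],
  ∂[0,2,3] = [2,3] − [0,3] + [0,2].
As a 6×4 matrix over Z this has rank 3, with invariant factors (1,1,1).

Reading off H_k = ker ∂_k / im ∂_{k+1}:

  H_0: rank C_0 − rank ∂_1 = 4 − 3 = 1, and the invariant factors of ∂_1 are all 1, so H_0 ≅ Z.
  H_1: rank ker ∂_1 − rank ∂_2 = (6 − 3) − 3 = 0, and the invariant factors of ∂_2 are all 1, so H_1 ≅ 0.
  H_2: rank ker ∂_2 − rank ∂_3 = (4 − 3) − 0 = 1, and there is no ∂_3, so H_2 ≅ Z.

H_0 = Z,  H_1 = 0,  H_2 = Z.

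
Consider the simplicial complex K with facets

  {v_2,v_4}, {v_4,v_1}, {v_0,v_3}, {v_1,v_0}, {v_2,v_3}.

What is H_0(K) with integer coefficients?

Take the total order v_0 < v_1 < v_2 < v_3 < v_4 on the vertex set. Then K (dimension 1) consists of the simplices:

  0-simplices (5): [v_0], [v_1], [v_2], [v_3], [v_4]
  1-simplices (5): [v_0,v_1], [v_0,v_3], [v_1,v_4], [v_2,v_3], [v_2,v_4]

Hence C_0 ≅ Z^5, C_1 ≅ Z^5.

The boundary map ∂_1: C_1 → C_0 maps an edge to its endpoints' difference, ∂[p,q] = q − p. For instance
  ∂[v_0,v_1] = [v_1] − [v_0].
This gives a 5×5 integer matrix of rank 4; reducing to Smith normal form yields diagonal entries (1,1,1,1).

Now H_k = ker ∂_k / im ∂_{k+1}, so:

  H_0: rank C_0 − rank ∂_1 = 5 − 4 = 1, and the invariant factors of ∂_1 are all 1, so H_0 = Z.

H_0 ≅ Z.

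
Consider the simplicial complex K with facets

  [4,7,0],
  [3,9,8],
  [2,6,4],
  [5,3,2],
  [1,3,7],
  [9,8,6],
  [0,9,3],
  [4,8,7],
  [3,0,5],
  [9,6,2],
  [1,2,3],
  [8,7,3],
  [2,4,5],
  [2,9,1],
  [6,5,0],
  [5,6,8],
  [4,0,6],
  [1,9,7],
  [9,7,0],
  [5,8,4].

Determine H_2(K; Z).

K has 10 vertices, 30 edges, 20 triangles.
rank ∂_2 = 20, rank ∂_3 = 0 ⇒ b_2 = 20 − 20 − 0 = 0. So H_2 ≅ 0.

H_2 ≅ 0.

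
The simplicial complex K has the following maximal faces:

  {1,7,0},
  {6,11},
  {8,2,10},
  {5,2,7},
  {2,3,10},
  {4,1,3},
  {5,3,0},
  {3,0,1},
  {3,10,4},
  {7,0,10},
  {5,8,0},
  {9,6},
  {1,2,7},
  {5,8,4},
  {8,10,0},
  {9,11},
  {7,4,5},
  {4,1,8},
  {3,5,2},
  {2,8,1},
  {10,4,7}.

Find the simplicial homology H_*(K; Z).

Order the vertices as 0 < 1 < 2 < 3 < 4 < 5 < 6 < 7 < 8 < 9 < 10 < 11. Listing each simplex with vertices in this order, K has dimension 2 with simplices:

  0-simplices (12): [0], [1], [2], [3], [4], [5], [6], [7], [8], [9], [10], [11]
  1-simplices (30): (30 of them)
  2-simplices (18): (18 of them)

giving chain groups C_0 ≅ Z^12, C_1 ≅ Z^30, C_2 ≅ Z^18.

∂_1: C_1 → C_0 sends each edge [p,q] (with p < q) to q − p.
The 12×30 boundary matrix has rank 10 and Smith normal form diag(1,1,1,1,1,1,1,1,1,1).

The boundary map ∂_2: C_2 → C_1 sends each 2-simplex [p,q,r] to [q,r] − [p,r] + [p,q]. For instance
  ∂[1,4,8] = [4,8] − [1,8] + [1,4],
  ∂[3,4,10] = [4,10] − [3,10] + [3,4].
This gives a 30×18 integer matrix of rank 17; reducing to Smith normal form yields diagonal entries (1,1,1,1,1,1,1,1,1,1,1,1,1,1,1,1,1).

From H_k ≅ ker(∂_k) / im(∂_{k+1}) we obtain:

  H_0: rank C_0 − rank ∂_1 = 12 − 10 = 2, and the invariant factors of ∂_1 are all 1, so H_0 = Z^2.
  H_1: rank ker ∂_1 − rank ∂_2 = (30 − 10) − 17 = 3, and the invariant factors of ∂_2 are all 1, so H_1 = Z^3.
  H_2: rank ker ∂_2 − rank ∂_3 = (18 − 17) − 0 = 1, and there is no ∂_3, so H_2 = Z.

H_0 ≅ Z^2,  H_1 ≅ Z^3,  H_2 ≅ Z.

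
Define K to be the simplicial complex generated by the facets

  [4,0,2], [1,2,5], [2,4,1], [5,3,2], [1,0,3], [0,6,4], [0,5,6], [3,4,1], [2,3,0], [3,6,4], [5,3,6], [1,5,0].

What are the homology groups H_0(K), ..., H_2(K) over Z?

Take the total order 0 < 1 < 2 < 3 < 4 < 5 < 6 on the vertex set. Then K (dimension 2) consists of the simplices:

  0-simplices (7): [0], [1], [2], [3], [4], [5], [6]
  1-simplices (18): [0,1], [0,2], [0,3], [0,4], [0,5], [0,6], [1,2], [1,3], [1,4], [1,5], [2,3], [2,4], [2,5], [3,4], [3,5], [3,6], [4,6], [5,6]
  2-simplices (12): [0,1,3], [0,1,5], [0,2,3], [0,2,4], [0,4,6], [0,5,6], [1,2,4], [1,2,5], [1,3,4], [2,3,5], [3,4,6], [3,5,6]

Hence C_0 ≅ Z^7, C_1 ≅ Z^18, C_2 ≅ Z^12.

The boundary map ∂_1: C_1 → C_0 sends each edge [p,q] (with p < q) to q − p. For instance
  ∂[1,3] = [3] − [1].
The resulting 7×18 matrix has rank 6, and its Smith normal form has invariant factors (1,1,1,1,1,1).

The boundary map ∂_2: C_2 → C_1 maps a triangle to the signed sum of its edges. For instance
  ∂[1,2,5] = [2,5] − [1,5] + [1,2],
  ∂[0,2,3] = [2,3] − [0,3] + [0,2].
This gives a 18×12 integer matrix of rank 12; reducing to Smith normal form yields diagonal entries (1,1,1,1,1,1,1,1,1,1,1,2).

Now H_k = ker ∂_k / im ∂_{k+1}, so:

  H_0: rank C_0 − rank ∂_1 = 7 − 6 = 1, and the invariant factors of ∂_1 are all 1, so H_0 ≅ Z.
  H_1: rank ker ∂_1 − rank ∂_2 = (18 − 6) − 12 = 0, and ∂_2 has invariant factor 2 > 1, so H_1 ≅ Z_2.
  H_2: rank ker ∂_2 − rank ∂_3 = (12 − 12) − 0 = 0, and there is no ∂_3, so H_2 ≅ 0.

As a check, the Euler characteristic is 7 − 18 + 12 = 1, which agrees with 1 − 0 + 0 = 1.
(K is a triangulation of the real projective plane RP^2.)

H_0 ≅ Z,  H_1 ≅ Z_2,  H_2 = 0.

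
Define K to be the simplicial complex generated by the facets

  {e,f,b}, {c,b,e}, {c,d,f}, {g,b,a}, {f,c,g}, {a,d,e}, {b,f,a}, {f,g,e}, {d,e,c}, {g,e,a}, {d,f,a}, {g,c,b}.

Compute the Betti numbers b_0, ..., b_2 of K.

Fix the vertex order a < b < c < d < e < f < g and write every simplex with vertices in increasing order. Then dim K = 2 and the simplices of K are:

  0-simplices (7): a, b, c, d, e, f, g
  1-simplices (18): ab, ad, ae, af, ag, bc, be, bf, bg, cd, ce, cf, cg, de, df, ef, eg, fg
  2-simplices (12): abf, abg, ade, adf, aeg, bce, bcg, bef, cde, cdf, cfg, efg

so the chain groups are C_0 ≅ Z^7, C_1 ≅ Z^18, C_2 ≅ Z^12.

The boundary map ∂_1: C_1 → C_0 maps an edge to its endpoints' difference, ∂[p,q] = q − p. For instance
  ∂ad = d − a.
The 7×18 boundary matrix has rank 6 and Smith normal form diag(1,1,1,1,1,1).

Boundary ∂_2: C_2 → C_1 sends each 2-simplex [p,q,r] to [q,r] − [p,r] + [p,q]. For instance
  ∂cfg = fg − cg + cf,
  ∂cde = de − ce + cd.
As a 18×12 matrix over Z this has rank 12, with invariant factors (1,1,1,1,1,1,1,1,1,1,1,2).

From H_k ≅ ker(∂_k) / im(∂_{k+1}) we obtain:

  H_0: rank C_0 − rank ∂_1 = 7 − 6 = 1, and the invariant factors of ∂_1 are all 1, so H_0 = Z.
  H_1: rank ker ∂_1 − rank ∂_2 = (18 − 6) − 12 = 0, and ∂_2 has invariant factor 2 > 1, so H_1 = Z/2.
  H_2: rank ker ∂_2 − rank ∂_3 = (12 − 12) − 0 = 0, and there is no ∂_3, so H_2 = 0.

As a check, the Euler characteristic is 7 − 18 + 12 = 1, which agrees with 1 − 0 + 0 = 1.

Hence the Betti numbers are b_0 = 1, b_1 = 0, b_2 = 0.

b_0 = 1, b_1 = 0, b_2 = 0.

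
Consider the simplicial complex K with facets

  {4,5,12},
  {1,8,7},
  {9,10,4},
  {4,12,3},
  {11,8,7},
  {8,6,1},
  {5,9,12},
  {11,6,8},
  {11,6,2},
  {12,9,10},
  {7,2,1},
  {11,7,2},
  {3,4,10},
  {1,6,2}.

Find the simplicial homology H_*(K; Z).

H_0 = Z^2,  H_1 = Z,  H_2 = Z.

Fix the vertex order 1 < 2 < 3 < 4 < 5 < 6 < 7 < 8 < 9 < 10 < 11 < 12 and write every simplex with vertices in increasing order. Then dim K = 2 and the simplices of K are:

  0-simplices (12): [1], [2], [3], [4], [5], [6], [7], [8], [9], [10], [11], [12]
  1-simplices (24): (24 of them)
  2-simplices (14): [1,2,6], [1,2,7], [1,6,8], [1,7,8], [2,6,11], [2,7,11], [3,4,10], [3,4,12], [4,5,12], [4,9,10], [5,9,12], [6,8,11], [7,8,11], [9,10,12]

giving chain groups C_0 ≅ Z^12, C_1 ≅ Z^24, C_2 ≅ Z^14.

The boundary map ∂_1: C_1 → C_0 maps an edge to its endpoints' difference, ∂[p,q] = q − p.
The resulting 12×24 matrix has rank 10, and its Smith normal form has invariant factors (1,1,1,1,1,1,1,1,1,1).

∂_2: C_2 → C_1 maps a triangle to the signed sum of its edges. For instance
  ∂[1,7,8] = [7,8] − [1,8] + [1,7],
  ∂[4,5,12] = [5,12] − [4,12] + [4,5].
As a 24×14 matrix over Z this has rank 13, with invariant factors (1,1,1,1,1,1,1,1,1,1,1,1,1).

From H_k ≅ ker(∂_k) / im(∂_{k+1}) we obtain:

  H_0: rank C_0 − rank ∂_1 = 12 − 10 = 2, and the invariant factors of ∂_1 are all 1, so H_0 = Z^2.
  H_1: rank ker ∂_1 − rank ∂_2 = (24 − 10) − 13 = 1, and the invariant factors of ∂_2 are all 1, so H_1 = Z.
  H_2: rank ker ∂_2 − rank ∂_3 = (14 − 13) − 0 = 1, and there is no ∂_3, so H_2 = Z.

As a check, the Euler characteristic is 12 − 24 + 14 = 2, which agrees with 2 − 1 + 1 = 2.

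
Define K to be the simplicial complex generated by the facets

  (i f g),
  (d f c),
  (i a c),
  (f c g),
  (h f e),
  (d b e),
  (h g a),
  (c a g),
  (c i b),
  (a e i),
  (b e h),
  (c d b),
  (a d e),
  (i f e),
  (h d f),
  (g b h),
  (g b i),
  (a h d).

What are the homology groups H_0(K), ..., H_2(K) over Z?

H_0 ≅ Z,  H_1 ≅ Z ⊕ Z/2,  H_2 = 0.

Take the total order a < b < c < d < e < f < g < h < i on the vertex set. Then K (dimension 2) consists of the simplices:

  0-simplices (9): a, b, c, d, e, f, g, h, i
  1-simplices (27): ac, ad, ae, ag, ah, ai, bc, bd, be, bg, bh, bi, cd, cf, cg, ci, de, df, dh, ef, eh, ei, fg, fh, fi, gh, gi
  2-simplices (18): acg, aci, ade, adh, aei, agh, bcd, bci, bde, beh, bgh, bgi, cdf, cfg, dfh, efh, efi, fgi

so the chain groups are C_0 ≅ Z^9, C_1 ≅ Z^27, C_2 ≅ Z^18.

The boundary map ∂_1: C_1 → C_0 is given by ∂[p,q] = [q] − [p].
This gives a 9×27 integer matrix of rank 8; reducing to Smith normal form yields diagonal entries (1,1,1,1,1,1,1,1).

The boundary map ∂_2: C_2 → C_1 sends each 2-simplex [p,q,r] to [q,r] − [p,r] + [p,q]. For instance
  ∂fgi = gi − fi + fg,
  ∂bgh = gh − bh + bg.
The resulting 27×18 matrix has rank 18, and its Smith normal form has invariant factors (1,1,1,1,1,1,1,1,1,1,1,1,1,1,1,1,1,2).

Now H_k = ker ∂_k / im ∂_{k+1}, so:

  H_0: rank C_0 − rank ∂_1 = 9 − 8 = 1, and the invariant factors of ∂_1 are all 1, so H_0 ≅ Z.
  H_1: rank ker ∂_1 − rank ∂_2 = (27 − 8) − 18 = 1, and ∂_2 has invariant factor 2 > 1, so H_1 ≅ Z ⊕ Z/2.
  H_2: rank ker ∂_2 − rank ∂_3 = (18 − 18) − 0 = 0, and there is no ∂_3, so H_2 ≅ 0.

(K is a triangulation of the Klein bottle.)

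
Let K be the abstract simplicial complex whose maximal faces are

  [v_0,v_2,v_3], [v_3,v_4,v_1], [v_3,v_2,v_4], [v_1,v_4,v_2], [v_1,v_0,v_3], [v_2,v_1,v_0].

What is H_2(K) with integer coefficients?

H_2 = Z.

K has 5 vertices, 9 edges, 6 triangles.
rank ∂_2 = 5, rank ∂_3 = 0 ⇒ b_2 = 6 − 5 − 0 = 1. So H_2 = Z.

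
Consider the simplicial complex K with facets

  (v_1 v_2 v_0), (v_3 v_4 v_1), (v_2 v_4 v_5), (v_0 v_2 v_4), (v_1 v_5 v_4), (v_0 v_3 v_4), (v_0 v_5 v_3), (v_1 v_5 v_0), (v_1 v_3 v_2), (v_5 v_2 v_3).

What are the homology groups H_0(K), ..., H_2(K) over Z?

We work with the vertex ordering v_0 < v_1 < v_2 < v_3 < v_4 < v_5. The simplices of K, each written with vertices in increasing order, are:

  0-simplices (6): [v_0], [v_1], [v_2], [v_3], [v_4], [v_5]
  1-simplices (15): (15 of them)
  2-simplices (10): [v_0,v_1,v_2], [v_0,v_1,v_5], [v_0,v_2,v_4], [v_0,v_3,v_4], [v_0,v_3,v_5], [v_1,v_2,v_3], [v_1,v_3,v_4], [v_1,v_4,v_5], [v_2,v_3,v_5], [v_2,v_4,v_5]

so the chain groups are C_0 ≅ Z^6, C_1 ≅ Z^15, C_2 ≅ Z^10.

∂_1: C_1 → C_0 maps an edge to its endpoints' difference, ∂[p,q] = q − p. For instance
  ∂[v_2,v_5] = [v_5] − [v_2].
The 6×15 boundary matrix has rank 5 and Smith normal form diag(1,1,1,1,1).

∂_2: C_2 → C_1 acts by ∂[p,q,r] = [q,r] − [p,r] + [p,q]. For instance
  ∂[v_2,v_4,v_5] = [v_4,v_5] − [v_2,v_5] + [v_2,v_4],
  ∂[v_0,v_2,v_4] = [v_2,v_4] − [v_0,v_4] + [v_0,v_2].
The 15×10 boundary matrix has rank 10 and Smith normal form diag(1,1,1,1,1,1,1,1,1,2).

Now H_k = ker ∂_k / im ∂_{k+1}, so:

  H_0: rank C_0 − rank ∂_1 = 6 − 5 = 1, and the invariant factors of ∂_1 are all 1, so H_0 = Z.
  H_1: rank ker ∂_1 − rank ∂_2 = (15 − 5) − 10 = 0, and ∂_2 has invariant factor 2 > 1, so H_1 = Z_2.
  H_2: rank ker ∂_2 − rank ∂_3 = (10 − 10) − 0 = 0, and there is no ∂_3, so H_2 = 0.

H_0 ≅ Z,  H_1 ≅ Z_2,  H_2 = 0.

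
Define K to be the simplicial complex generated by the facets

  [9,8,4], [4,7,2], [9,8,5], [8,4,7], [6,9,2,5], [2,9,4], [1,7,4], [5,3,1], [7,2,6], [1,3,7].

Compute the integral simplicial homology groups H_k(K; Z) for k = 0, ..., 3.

K has 9 vertices, 21 edges, 13 triangles, 1 3-simplex.
rank ∂_0 = 0, rank ∂_1 = 8 ⇒ b_0 = 9 − 0 − 8 = 1; all invariant factors of ∂_1 are 1 so no torsion. So H_0 = Z.
rank ∂_1 = 8, rank ∂_2 = 12 ⇒ b_1 = 21 − 8 − 12 = 1; all invariant factors of ∂_2 are 1 so no torsion. So H_1 = Z.
rank ∂_2 = 12, rank ∂_3 = 1 ⇒ b_2 = 13 − 12 − 1 = 0; all invariant factors of ∂_3 are 1 so no torsion. So H_2 = 0.
rank ∂_3 = 1, rank ∂_4 = 0 ⇒ b_3 = 1 − 1 − 0 = 0. So H_3 = 0.

H_0 ≅ Z,  H_1 ≅ Z,  H_2 = 0,  H_3 = 0.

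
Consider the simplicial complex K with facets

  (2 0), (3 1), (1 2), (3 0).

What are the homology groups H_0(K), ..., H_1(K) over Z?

Take the total order 0 < 1 < 2 < 3 on the vertex set. Then K (dimension 1) consists of the simplices:

  0-simplices (4): [0], [1], [2], [3]
  1-simplices (4): [0,2], [0,3], [1,2], [1,3]

giving chain groups C_0 ≅ Z^4, C_1 ≅ Z^4.

The boundary map ∂_1: C_1 → C_0 maps an edge to its endpoints' difference, ∂[p,q] = q − p. For instance
  ∂[0,2] = [2] − [0].
As a 4×4 matrix over Z this has rank 3, with invariant factors (1,1,1).

From H_k ≅ ker(∂_k) / im(∂_{k+1}) we obtain:

  H_0: rank C_0 − rank ∂_1 = 4 − 3 = 1, and the invariant factors of ∂_1 are all 1, so H_0 = Z.
  H_1: rank ker ∂_1 − rank ∂_2 = (4 − 3) − 0 = 1, and there is no ∂_2, so H_1 = Z.

As a check, the Euler characteristic is 4 − 4 = 0, which agrees with 1 − 1 = 0.

H_0 ≅ Z,  H_1 ≅ Z.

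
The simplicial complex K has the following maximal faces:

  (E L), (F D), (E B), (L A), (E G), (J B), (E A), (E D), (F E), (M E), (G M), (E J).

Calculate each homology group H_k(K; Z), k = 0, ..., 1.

We work with the vertex ordering A < B < D < E < F < G < J < L < M. The simplices of K, each written with vertices in increasing order, are:

  0-simplices (9): A, B, D, E, F, G, J, L, M
  1-simplices (12): AE, AL, BE, BJ, DE, DF, EF, EG, EJ, EL, EM, GM

giving chain groups C_0 ≅ Z^9, C_1 ≅ Z^12.

Boundary ∂_1: C_1 → C_0 sends each edge [p,q] (with p < q) to q − p.
The 9×12 boundary matrix has rank 8 and Smith normal form diag(1,1,1,1,1,1,1,1).

Now H_k = ker ∂_k / im ∂_{k+1}, so:

  H_0: rank C_0 − rank ∂_1 = 9 − 8 = 1, and the invariant factors of ∂_1 are all 1, so H_0 = Z.
  H_1: rank ker ∂_1 − rank ∂_2 = (12 − 8) − 0 = 4, and there is no ∂_2, so H_1 = Z^4.

As a check, the Euler characteristic is 9 − 12 = -3, which agrees with 1 − 4 = -3.

H_0 ≅ Z,  H_1 ≅ Z^4.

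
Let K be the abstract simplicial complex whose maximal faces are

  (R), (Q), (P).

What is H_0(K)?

H_0 = Z^3.

We work with the vertex ordering P < Q < R. The simplices of K, each written with vertices in increasing order, are:

  0-simplices (3): P, Q, R

Hence C_0 ≅ Z^3.

Reading off H_k = ker ∂_k / im ∂_{k+1}:

  H_0: rank C_0 − rank ∂_1 = 3 − 0 = 3, and there is no ∂_1, so H_0 ≅ Z^3.

(K is a triangulation of a set of 3 points.)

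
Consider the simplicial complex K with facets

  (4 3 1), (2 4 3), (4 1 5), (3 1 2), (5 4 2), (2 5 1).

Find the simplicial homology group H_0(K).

We work with the vertex ordering 1 < 2 < 3 < 4 < 5. The simplices of K, each written with vertices in increasing order, are:

  0-simplices (5): [1], [2], [3], [4], [5]
  1-simplices (9): [1,2], [1,3], [1,4], [1,5], [2,3], [2,4], [2,5], [3,4], [4,5]
  2-simplices (6): [1,2,3], [1,2,5], [1,3,4], [1,4,5], [2,3,4], [2,4,5]

Hence C_0 ≅ Z^5, C_1 ≅ Z^9, C_2 ≅ Z^6.

∂_1: C_1 → C_0 maps an edge to its endpoints' difference, ∂[p,q] = q − p. For instance
  ∂[4,5] = [5] − [4].
As a 5×9 matrix over Z this has rank 4, with invariant factors (1,1,1,1).

Boundary ∂_2: C_2 → C_1 acts by ∂[p,q,r] = [q,r] − [p,r] + [p,q]. For instance
  ∂[1,4,5] = [4,5] − [1,5] + [1,4],
  ∂[1,2,5] = [2,5] − [1,5] + [1,2].
This gives a 9×6 integer matrix of rank 5; reducing to Smith normal form yields diagonal entries (1,1,1,1,1).

Now H_k = ker ∂_k / im ∂_{k+1}, so:

  H_0: rank C_0 − rank ∂_1 = 5 − 4 = 1, and the invariant factors of ∂_1 are all 1, so H_0 ≅ Z.

H_0 ≅ Z.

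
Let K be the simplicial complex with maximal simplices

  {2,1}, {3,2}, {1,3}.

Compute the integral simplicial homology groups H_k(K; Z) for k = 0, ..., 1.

H_0 = Z,  H_1 = Z.

Fix the vertex order 1 < 2 < 3 and write every simplex with vertices in increasing order. Then dim K = 1 and the simplices of K are:

  0-simplices (3): [1], [2], [3]
  1-simplices (3): [1,2], [1,3], [2,3]

so the chain groups are C_0 ≅ Z^3, C_1 ≅ Z^3.

The boundary map ∂_1: C_1 → C_0 is given by ∂[p,q] = [q] − [p]. For instance
  ∂[2,3] = [3] − [2].
As a 3×3 matrix over Z this has rank 2, with invariant factors (1,1).

Computing H_k = (kernel of ∂_k) / (image of ∂_{k+1}):

  H_0: rank C_0 − rank ∂_1 = 3 − 2 = 1, and the invariant factors of ∂_1 are all 1, so H_0 ≅ Z.
  H_1: rank ker ∂_1 − rank ∂_2 = (3 − 2) − 0 = 1, and there is no ∂_2, so H_1 ≅ Z.

As a check, the Euler characteristic is 3 − 3 = 0, which agrees with 1 − 1 = 0.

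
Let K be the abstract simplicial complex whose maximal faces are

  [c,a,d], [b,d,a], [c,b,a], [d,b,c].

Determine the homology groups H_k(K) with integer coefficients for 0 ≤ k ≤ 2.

Order the vertices as a < b < c < d. Listing each simplex with vertices in this order, K has dimension 2 with simplices:

  0-simplices (4): a, b, c, d
  1-simplices (6): ab, ac, ad, bc, bd, cd
  2-simplices (4): abc, abd, acd, bcd

giving chain groups C_0 ≅ Z^4, C_1 ≅ Z^6, C_2 ≅ Z^4.

The boundary map ∂_1: C_1 → C_0 sends each edge [p,q] (with p < q) to q − p. For instance
  ∂bd = d − b.
As a 4×6 matrix over Z this has rank 3, with invariant factors (1,1,1).

∂_2: C_2 → C_1 maps a triangle to the signed sum of its edges. For instance
  ∂acd = cd − ad + ac,
  ∂abd = bd − ad + ab.
As a 6×4 matrix over Z this has rank 3, with invariant factors (1,1,1).

Computing H_k = (kernel of ∂_k) / (image of ∂_{k+1}):

  H_0: rank C_0 − rank ∂_1 = 4 − 3 = 1, and the invariant factors of ∂_1 are all 1, so H_0 = Z.
  H_1: rank ker ∂_1 − rank ∂_2 = (6 − 3) − 3 = 0, and the invariant factors of ∂_2 are all 1, so H_1 = 0.
  H_2: rank ker ∂_2 − rank ∂_3 = (4 − 3) − 0 = 1, and there is no ∂_3, so H_2 = Z.

As a check, the Euler characteristic is 4 − 6 + 4 = 2, which agrees with 1 − 0 + 1 = 2.

H_0 ≅ Z,  H_1 = 0,  H_2 ≅ Z.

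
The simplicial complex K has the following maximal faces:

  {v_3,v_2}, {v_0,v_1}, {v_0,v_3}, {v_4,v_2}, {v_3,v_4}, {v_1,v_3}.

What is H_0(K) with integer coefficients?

H_0 = Z.

We work with the vertex ordering v_0 < v_1 < v_2 < v_3 < v_4. The simplices of K, each written with vertices in increasing order, are:

  0-simplices (5): [v_0], [v_1], [v_2], [v_3], [v_4]
  1-simplices (6): [v_0,v_1], [v_0,v_3], [v_1,v_3], [v_2,v_3], [v_2,v_4], [v_3,v_4]

so the chain groups are C_0 ≅ Z^5, C_1 ≅ Z^6.

Boundary ∂_1: C_1 → C_0 maps an edge to its endpoints' difference, ∂[p,q] = q − p.
The resulting 5×6 matrix has rank 4, and its Smith normal form has invariant factors (1,1,1,1).

Computing H_k = (kernel of ∂_k) / (image of ∂_{k+1}):

  H_0: rank C_0 − rank ∂_1 = 5 − 4 = 1, and the invariant factors of ∂_1 are all 1, so H_0 ≅ Z.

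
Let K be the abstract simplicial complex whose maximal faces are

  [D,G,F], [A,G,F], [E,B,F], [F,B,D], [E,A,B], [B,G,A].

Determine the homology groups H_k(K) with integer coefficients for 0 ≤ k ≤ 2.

H_0 ≅ Z,  H_1 ≅ Z,  H_2 = 0.

Order the vertices as A < B < D < E < F < G. Listing each simplex with vertices in this order, K has dimension 2 with simplices:

  0-simplices (6): A, B, D, E, F, G
  1-simplices (12): AB, AE, AF, AG, BD, BE, BF, BG, DF, DG, EF, FG
  2-simplices (6): ABE, ABG, AFG, BDF, BEF, DFG

Hence C_0 ≅ Z^6, C_1 ≅ Z^12, C_2 ≅ Z^6.

∂_1: C_1 → C_0 sends each edge [p,q] (with p < q) to q − p. For instance
  ∂AB = B − A.
The 6×12 boundary matrix has rank 5 and Smith normal form diag(1,1,1,1,1).

The boundary map ∂_2: C_2 → C_1 acts by ∂[p,q,r] = [q,r] − [p,r] + [p,q]. For instance
  ∂ABG = BG − AG + AB,
  ∂AFG = FG − AG + AF.
As a 12×6 matrix over Z this has rank 6, with invariant factors (1,1,1,1,1,1).

Computing H_k = (kernel of ∂_k) / (image of ∂_{k+1}):

  H_0: rank C_0 − rank ∂_1 = 6 − 5 = 1, and the invariant factors of ∂_1 are all 1, so H_0 ≅ Z.
  H_1: rank ker ∂_1 − rank ∂_2 = (12 − 5) − 6 = 1, and the invariant factors of ∂_2 are all 1, so H_1 ≅ Z.
  H_2: rank ker ∂_2 − rank ∂_3 = (6 − 6) − 0 = 0, and there is no ∂_3, so H_2 ≅ 0.

(K is a triangulation of the cylinder S^1 x I.)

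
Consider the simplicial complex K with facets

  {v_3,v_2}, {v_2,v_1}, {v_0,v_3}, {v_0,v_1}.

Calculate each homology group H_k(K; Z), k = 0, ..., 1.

Fix the vertex order v_0 < v_1 < v_2 < v_3 and write every simplex with vertices in increasing order. Then dim K = 1 and the simplices of K are:

  0-simplices (4): [v_0], [v_1], [v_2], [v_3]
  1-simplices (4): [v_0,v_1], [v_0,v_3], [v_1,v_2], [v_2,v_3]

so the chain groups are C_0 ≅ Z^4, C_1 ≅ Z^4.

Boundary ∂_1: C_1 → C_0 sends each edge [p,q] (with p < q) to q − p. For instance
  ∂[v_1,v_2] = [v_2] − [v_1].
As a 4×4 matrix over Z this has rank 3, with invariant factors (1,1,1).

Computing H_k = (kernel of ∂_k) / (image of ∂_{k+1}):

  H_0: rank C_0 − rank ∂_1 = 4 − 3 = 1, and the invariant factors of ∂_1 are all 1, so H_0 ≅ Z.
  H_1: rank ker ∂_1 − rank ∂_2 = (4 − 3) − 0 = 1, and there is no ∂_2, so H_1 ≅ Z.

H_0 ≅ Z,  H_1 ≅ Z.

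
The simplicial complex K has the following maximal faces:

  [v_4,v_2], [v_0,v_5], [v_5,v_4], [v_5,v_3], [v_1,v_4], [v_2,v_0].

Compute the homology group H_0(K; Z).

Fix the vertex order v_0 < v_1 < v_2 < v_3 < v_4 < v_5 and write every simplex with vertices in increasing order. Then dim K = 1 and the simplices of K are:

  0-simplices (6): [v_0], [v_1], [v_2], [v_3], [v_4], [v_5]
  1-simplices (6): [v_0,v_2], [v_0,v_5], [v_1,v_4], [v_2,v_4], [v_3,v_5], [v_4,v_5]

Hence C_0 ≅ Z^6, C_1 ≅ Z^6.

The boundary map ∂_1: C_1 → C_0 sends each edge [p,q] (with p < q) to q − p.
The resulting 6×6 matrix has rank 5, and its Smith normal form has invariant factors (1,1,1,1,1).

From H_k ≅ ker(∂_k) / im(∂_{k+1}) we obtain:

  H_0: rank C_0 − rank ∂_1 = 6 − 5 = 1, and the invariant factors of ∂_1 are all 1, so H_0 ≅ Z.

H_0 ≅ Z.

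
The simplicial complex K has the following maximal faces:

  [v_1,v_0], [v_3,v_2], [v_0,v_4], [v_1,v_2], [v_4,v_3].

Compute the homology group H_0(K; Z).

K has 5 vertices, 5 edges.
rank ∂_0 = 0, rank ∂_1 = 4 ⇒ b_0 = 5 − 0 − 4 = 1; all invariant factors of ∂_1 are 1 so no torsion. So H_0 = Z.

H_0 = Z.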